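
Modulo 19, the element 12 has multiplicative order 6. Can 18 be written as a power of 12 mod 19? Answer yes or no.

yes

18 ∈ ⟨12⟩ iff 18^6 ≡ 1 (mod 19), since |⟨12⟩| = 6.
18^6 mod 19 = 1.
Since 1 = 1, 18 lies in the subgroup.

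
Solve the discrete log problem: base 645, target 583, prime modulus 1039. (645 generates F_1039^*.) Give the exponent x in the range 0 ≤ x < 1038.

634

Baby-step giant-step with m = ceil(sqrt(1038)) = 33.
Baby table (645^j mod 1039 for j=0..32):
  0:1  1:645  2:425  3:868  4:878  5:55  6:149  7:517
  8:985  9:496  10:947  11:922  12:382  13:147  14:266  15:135
  16:838  17:230  18:812  19:84  20:152  21:374  22:182  23:1022
  24:464  25:48  26:829  27:659  28:104  29:584  30:562  31:918
  32:919
Giant step factor: 645^(-33) ≡ 378 (mod 1039).
Scan 583·378^i mod 1039 for i = 0, 1, …:
  i=0: 583   i=1: 106   i=2: 586   i=3: 201
  i=4: 131   i=5: 685   i=6: 219   i=7: 701
  i=8: 33   i=9: 6     …   i=18: 246
  i=19: 517
Match at i=19, j=7: x = 19·33 + 7 = 634.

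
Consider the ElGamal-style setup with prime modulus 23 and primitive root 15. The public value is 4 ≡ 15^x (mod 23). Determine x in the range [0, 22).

Successive powers of 15 modulo 23:
  15^0=1  15^1=15  15^2=18  15^3=17  15^4=2  15^5=7
  15^6=13  15^7=11  15^8=4
So 15^8 ≡ 4 (mod 23), giving x = 8.

8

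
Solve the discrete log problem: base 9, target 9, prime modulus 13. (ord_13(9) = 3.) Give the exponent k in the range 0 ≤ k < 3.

1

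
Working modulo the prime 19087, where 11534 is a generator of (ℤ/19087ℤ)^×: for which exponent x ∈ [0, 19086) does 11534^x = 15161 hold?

Baby-step giant-step with m = ceil(sqrt(19086)) = 139.
Baby table (11534^j mod 19087 for j=0..138):
  0:1  1:11534  2:15853  3:14129  4:18167  5:1092  6:16795  7:18654
  8:6572  9:6971  10:9070  11:16620  12:4339  13:18999  14:15706  15:17374
  16:16390  17:4612  18:18426  19:10826  20:19017  21:13361  22:16423  23:3494
  24:7139  25:18995  26:7744  27:11223  28:17135  29:8292  30:14058  31:907
  32:1662  33:6160  34:7626  35:5388  36:17007  37:1639  38:8096  39:5660
  40:4900  41:19080  42:14697  43:3551  44:15619  45:6440  46:11443  47:16044
  48:3031  49:11257  50:8464  51:12858  52:17269  53:7801  54:616  55:4580
  56:11991  57:18879  58:5890  59:4627  60:566  61:490  62:1908  63:18648
  64:13716  65:7288  66:644  67:3053  68:16874  69:13664  70:18304  71:16116
  72:12738  73:7453  74:14141  75:3879  76:458  77:14560  78:7614  79:589
  80:17641  81:3874  82:49  83:11643  84:13317  85:5189  86:12181  87:15334
  88:2214  89:16957  90:16636  91:17100  92:5429  93:12726  94:2654  95:14775
  96:6114  97:11498  98:1456  99:16031  100:5785  101:15125  102:15657  103:5731
  104:3073  105:18510  106:6245  107:14579  108:16803  109:15491  110:18874  111:5481
  112:1710  113:6269  114:5090  115:15535  116:11021  117:15881  118:12602  119:3963
  120:14964  121:10122  122:11056  123:18744  124:13934  125:2216  126:1851  127:10168
  128:7184  129:3589  130:14910  131:17157  132:13909  133:171  134:6353  135:509
  136:11097  137:14463  138:14949
Giant step factor: 11534^(-139) ≡ 4253 (mod 19087).
Scan 15161·4253^i mod 19087 for i = 0, 1, …:
  i=0: 15161   i=1: 3847   i=2: 3732   i=3: 10899
  i=4: 10211   i=5: 4458   i=6: 6483   i=7: 10571
  i=8: 8578   i=9: 6977     …   i=131: 3127
  i=132: 14579
Match at i=132, j=107: x = 132·139 + 107 = 18455.

18455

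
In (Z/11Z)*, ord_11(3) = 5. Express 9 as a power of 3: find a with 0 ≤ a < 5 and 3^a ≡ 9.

Successive powers of 3 modulo 11:
  3^0=1  3^1=3  3^2=9
So 3^2 ≡ 9 (mod 11), giving a = 2.

2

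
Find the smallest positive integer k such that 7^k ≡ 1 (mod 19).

3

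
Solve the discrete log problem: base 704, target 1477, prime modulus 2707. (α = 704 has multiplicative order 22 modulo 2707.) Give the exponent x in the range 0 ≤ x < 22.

18

Successive powers of 704 modulo 2707:
  704^0=1  704^1=704  704^2=235  704^3=313  704^4=1085  704^5=466
  704^6=517  704^7=1230  704^8=2387  704^9=2108  704^10=596  704^11=2706
  704^12=2003  704^13=2472  704^14=2394  704^15=1622  704^16=2241  704^17=2190
  704^18=1477
So 704^18 ≡ 1477 (mod 2707), giving x = 18.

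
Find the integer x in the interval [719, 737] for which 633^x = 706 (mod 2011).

Compute 633^719 mod 2011 = 621, then multiply by 633 repeatedly:
  633^719=621  633^720=948  633^721=806  633^722=1415  633^723=800
  633^724=1639  633^725=1822  633^726=1023  633^727=17  633^728=706
Found 706 at exponent 728.

728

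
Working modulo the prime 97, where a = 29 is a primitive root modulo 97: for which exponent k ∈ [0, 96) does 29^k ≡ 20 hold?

57

Baby-step giant-step with m = ceil(sqrt(96)) = 10.
Baby table (29^j mod 97 for j=0..9):
  0:1  1:29  2:65  3:42  4:54  5:14  6:18  7:37
  8:6  9:77
Giant step factor: 29^(-10) ≡ 49 (mod 97).
Scan 20·49^i mod 97 for i = 0, 1, …:
  i=0: 20   i=1: 10   i=2: 5   i=3: 51
  i=4: 74   i=5: 37
Match at i=5, j=7: k = 5·10 + 7 = 57.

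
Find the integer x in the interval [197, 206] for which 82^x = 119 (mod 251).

198

Compute 82^197 mod 251 = 29, then multiply by 82 repeatedly:
  82^197=29  82^198=119
Found 119 at exponent 198.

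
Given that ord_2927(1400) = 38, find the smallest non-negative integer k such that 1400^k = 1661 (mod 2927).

6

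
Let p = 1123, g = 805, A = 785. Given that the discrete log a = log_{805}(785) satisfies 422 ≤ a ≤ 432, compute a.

Compute 805^422 mod 1123 = 353, then multiply by 805 repeatedly:
  805^422=353  805^423=46  805^424=1094  805^425=238  805^426=680
  805^427=499  805^428=784  805^429=1117  805^430=785
Found 785 at exponent 430.

430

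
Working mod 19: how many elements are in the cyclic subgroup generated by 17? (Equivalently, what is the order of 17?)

The order of 17 must divide p − 1 = 18 = 2 · 3^2.
Divisors: 1, 2, 3, 6, 9, 18.
Check each in increasing order: 17^1 ≡ 17;  17^2 ≡ 4;  17^3 ≡ 11;  17^6 ≡ 7;  17^9 ≡ 1.
Smallest exponent giving 1 is 9.

9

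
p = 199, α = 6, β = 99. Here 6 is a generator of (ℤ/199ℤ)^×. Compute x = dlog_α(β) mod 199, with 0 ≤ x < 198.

61

Baby-step giant-step with m = ceil(sqrt(198)) = 15.
Baby table (6^j mod 199 for j=0..14):
  0:1  1:6  2:36  3:17  4:102  5:15  6:90  7:142
  8:56  9:137  10:26  11:156  12:140  13:44  14:65
Giant step factor: 6^(-15) ≡ 174 (mod 199).
Scan 99·174^i mod 199 for i = 0, 1, …:
  i=0: 99   i=1: 112   i=2: 185   i=3: 151
  i=4: 6
Match at i=4, j=1: x = 4·15 + 1 = 61.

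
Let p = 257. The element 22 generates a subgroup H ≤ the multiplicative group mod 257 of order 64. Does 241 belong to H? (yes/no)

241 ∈ ⟨22⟩ iff 241^64 ≡ 1 (mod 257), since |⟨22⟩| = 64.
241^64 mod 257 = 1.
Since 1 = 1, 241 lies in the subgroup.

yes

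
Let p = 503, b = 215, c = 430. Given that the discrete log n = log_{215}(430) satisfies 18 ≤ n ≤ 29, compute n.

19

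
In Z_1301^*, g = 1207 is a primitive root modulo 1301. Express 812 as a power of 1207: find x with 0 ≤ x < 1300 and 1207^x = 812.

1169

Baby-step giant-step with m = ceil(sqrt(1300)) = 37.
Baby table (1207^j mod 1301 for j=0..36):
  0:1  1:1207  2:1030  3:755  4:585  5:953  6:187  7:636
  8:62  9:677  10:111  11:1275  12:1143  13:541  14:1186  15:402
  16:1242  17:342  18:377  19:990  20:612  21:1017  22:676  23:205
  24:245  25:388  26:1257  27:233  28:215  29:606  30:280  31:1001
  32:879  33:638  34:1175  35:135  36:320
Giant step factor: 1207^(-37) ≡ 58 (mod 1301).
Scan 812·58^i mod 1301 for i = 0, 1, …:
  i=0: 812   i=1: 260   i=2: 769   i=3: 368
  i=4: 528   i=5: 701   i=6: 327   i=7: 752
  i=8: 683   i=9: 584     …   i=30: 550
  i=31: 676
Match at i=31, j=22: x = 31·37 + 22 = 1169.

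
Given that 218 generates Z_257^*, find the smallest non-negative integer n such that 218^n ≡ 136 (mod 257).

24

Successive powers of 218 modulo 257:
  218^0=1  218^1=218  218^2=236  218^3=48  218^4=184  218^5=20
  218^6=248  218^7=94  218^8=189  218^9=82  218^10=143  218^11=77
  218^12=81  218^13=182  218^14=98  218^15=33  218^16=255  218^17=78
  218^18=42  218^19=161  218^20=146  218^21=217  218^22=18  218^23=69
  218^24=136
So 218^24 ≡ 136 (mod 257), giving n = 24.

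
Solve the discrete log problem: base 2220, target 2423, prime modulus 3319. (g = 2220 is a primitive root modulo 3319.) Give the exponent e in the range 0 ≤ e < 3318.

2782

Baby-step giant-step with m = ceil(sqrt(3318)) = 58.
Baby table (2220^j mod 3319 for j=0..57):
  0:1  1:2220  2:3004  3:1009  4:2974  5:789  6:2467  7:390
  8:2860  9:3272  10:1868  11:1529  12:2362  13:2939  14:2745  15:216
  16:1584  17:1659  18:2209  19:1817  20:1155  21:1832  22:1265  23:426
  24:3124  25:1889  26:1683  27:2385  28:895  29:2138  30:190  31:287
  32:3211  33:2527  34:830  35:555  36:751  37:1082  38:2403  39:1027
  40:3106  41:1757  42:715  43:818  44:467  45:1212  46:2250  47:3224
  48:1516  49:54  50:396  51:2904  52:1382  53:1284  54:2778  55:458
  56:1146  57:1766
Giant step factor: 2220^(-58) ≡ 17 (mod 3319).
Scan 2423·17^i mod 3319 for i = 0, 1, …:
  i=0: 2423   i=1: 1363   i=2: 3257   i=3: 2265
  i=4: 1996   i=5: 742   i=6: 2657   i=7: 2022
  i=8: 1184   i=9: 214     …   i=46: 2215
  i=47: 1146
Match at i=47, j=56: e = 47·58 + 56 = 2782.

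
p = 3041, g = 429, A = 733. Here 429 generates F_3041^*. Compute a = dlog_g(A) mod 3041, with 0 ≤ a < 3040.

Baby-step giant-step with m = ceil(sqrt(3040)) = 56.
Baby table (429^j mod 3041 for j=0..55):
  0:1  1:429  2:1581  3:106  4:2900  5:331  6:2113  7:259
  8:1635  9:1985  10:85  11:3014  12:581  13:2928  14:179  15:766
  16:186  17:728  18:2130  19:1470  20:1143  21:746  22:729  23:2559
  24:10  25:1249  26:605  27:1060  28:1631  29:269  30:2884  31:2590
  32:1145  33:1604  34:850  35:2771  36:2769  37:1911  38:1790  39:1578
  40:1860  41:1198  42:13  43:2536  44:2307  45:1378  46:1208  47:1262
  48:100  49:326  50:3009  51:1477  52:1105  53:2690  54:1471  55:1572
Giant step factor: 429^(-56) ≡ 1989 (mod 3041).
Scan 733·1989^i mod 3041 for i = 0, 1, …:
  i=0: 733   i=1: 1298   i=2: 2954   i=3: 294
  i=4: 894   i=5: 2222   i=6: 985   i=7: 761
  i=8: 2252   i=9: 2876     …   i=18: 2572
  i=19: 746
Match at i=19, j=21: a = 19·56 + 21 = 1085.

1085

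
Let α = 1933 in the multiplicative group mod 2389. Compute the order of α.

398

The order of 1933 must divide p − 1 = 2388 = 2^2 · 3 · 199.
Divisors: 1, 2, 3, 4, 6, 12, 199, 398, 597, 796, 1194, 2388.
Check each in increasing order: 1933^1 ≡ 1933;  1933^2 ≡ 93;  1933^3 ≡ 594;  1933^4 ≡ 1482;  1933^6 ≡ 1653;  1933^12 ≡ 1782;  1933^199 ≡ 2388;  1933^398 ≡ 1.
Smallest exponent giving 1 is 398.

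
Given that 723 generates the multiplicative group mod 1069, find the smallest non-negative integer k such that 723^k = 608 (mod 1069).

919

Baby-step giant-step with m = ceil(sqrt(1068)) = 33.
Baby table (723^j mod 1069 for j=0..32):
  0:1  1:723  2:1057  3:945  4:144  5:419  6:410  7:317
  8:425  9:472  10:245  11:750  12:267  13:621  14:3  15:31
  16:1033  17:697  18:432  19:188  20:161  21:951  22:206  23:347
  24:735  25:112  26:801  27:794  28:9  29:93  30:961  31:1022
  32:227
Giant step factor: 723^(-33) ≡ 453 (mod 1069).
Scan 608·453^i mod 1069 for i = 0, 1, …:
  i=0: 608   i=1: 691   i=2: 875   i=3: 845
  i=4: 83   i=5: 184   i=6: 1039   i=7: 307
  i=8: 101   i=9: 855     …   i=26: 800
  i=27: 9
Match at i=27, j=28: k = 27·33 + 28 = 919.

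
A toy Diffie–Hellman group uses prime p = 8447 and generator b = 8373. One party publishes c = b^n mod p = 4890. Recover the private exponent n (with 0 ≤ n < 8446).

Baby-step giant-step with m = ceil(sqrt(8446)) = 92.
Baby table (8373^j mod 8447 for j=0..91):
  0:1  1:8373  2:5476  3:232  4:8173  5:3382  6:3142  7:4008
  8:7500  9:2502  10:686  11:8365  12:6068  13:7106  14:6317  15:5574
  16:1427  17:4213  18:777  19:1631  20:6011  21:2877  22:6724  23:797
  24:151  25:5720  26:7517  27:1244  28:861  29:3862  30:1410  31:5471
  32:602  33:6134  34:2222  35:4512  36:3992  37:237  38:7803  39:5421
  40:4302  41:2638  42:7516  43:1318  44:3832  45:3630  46:1684  47:2089
  48:5907  49:2126  50:3169  51:2010  52:3306  53:319  54:1735  55:6762
  56:6432  57:5511  58:6089  59:5552  60:3055  61:1999  62:4120  63:7659
  64:7630  65:1329  66:3018  67:4737  68:4236  69:7522  70:874  71:2900
  72:5022  73:40  74:5487  75:7865  76:833  77:5934  78:128  79:7422
  80:8274  81:4355  82:7163  83:2099  84:5167  85:6204  86:5489  87:7717
  88:3338  89:6398  90:8027  91:5739
Giant step factor: 8373^(-92) ≡ 5782 (mod 8447).
Scan 4890·5782^i mod 8447 for i = 0, 1, …:
  i=0: 4890   i=1: 1871   i=2: 5962   i=3: 77
  i=4: 5970   i=5: 4098   i=6: 801   i=7: 2426
  i=8: 5112   i=9: 1531     …   i=24: 2510
  i=25: 874
Match at i=25, j=70: n = 25·92 + 70 = 2370.

2370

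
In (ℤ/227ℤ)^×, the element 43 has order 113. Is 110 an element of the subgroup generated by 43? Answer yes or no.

yes

110 ∈ ⟨43⟩ iff 110^113 ≡ 1 (mod 227), since |⟨43⟩| = 113.
110^113 mod 227 = 1.
Since 1 = 1, 110 lies in the subgroup.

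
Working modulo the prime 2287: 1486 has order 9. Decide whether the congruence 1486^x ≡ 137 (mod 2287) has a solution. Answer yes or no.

no

⟨1486⟩ has order 9; its elements mod 2287 are {1, 414, 632, 804, 930, 1241, 1482, 1486, 2158}.
137 is not in this set.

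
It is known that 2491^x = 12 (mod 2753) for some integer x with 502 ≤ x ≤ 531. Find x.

507

Compute 2491^502 mod 2753 = 210, then multiply by 2491 repeatedly:
  2491^502=210  2491^503=40  2491^504=532  2491^505=1019  2491^506=63
  2491^507=12
Found 12 at exponent 507.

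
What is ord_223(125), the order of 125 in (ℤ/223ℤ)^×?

The order of 125 must divide p − 1 = 222 = 2 · 3 · 37.
Divisors: 1, 2, 3, 6, 37, 74, 111, 222.
Check each in increasing order: 125^1 ≡ 125;  125^2 ≡ 15;  125^3 ≡ 91;  125^6 ≡ 30;  125^37 ≡ 222;  125^74 ≡ 1.
Smallest exponent giving 1 is 74.

74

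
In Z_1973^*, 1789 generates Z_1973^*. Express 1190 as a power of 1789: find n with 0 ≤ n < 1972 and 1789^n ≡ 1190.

Baby-step giant-step with m = ceil(sqrt(1972)) = 45.
Baby table (1789^j mod 1973 for j=0..44):
  0:1  1:1789  2:315  3:1230  4:575  5:742  6:1582  7:916
  8:1134  9:482  10:97  11:1882  12:960  13:930  14:531  15:946
  16:1533  17:67  18:1483  19:1375  20:1517  21:1038  22:389  23:1425
  24:209  25:1004  26:726  27:580  28:1795  29:1184  30:1147  31:63
  32:246  33:115  34:543  35:711  36:1367  37:1016  38:491  39:414
  40:771  41:192  42:186  43:1290  44:1373
Giant step factor: 1789^(-45) ≡ 1547 (mod 1973).
Scan 1190·1547^i mod 1973 for i = 0, 1, …:
  i=0: 1190   i=1: 121   i=2: 1725   i=3: 1079
  i=4: 55   i=5: 246
Match at i=5, j=32: n = 5·45 + 32 = 257.

257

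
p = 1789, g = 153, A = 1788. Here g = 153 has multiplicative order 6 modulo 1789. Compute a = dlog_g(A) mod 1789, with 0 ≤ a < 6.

Successive powers of 153 modulo 1789:
  153^0=1  153^1=153  153^2=152  153^3=1788
So 153^3 ≡ 1788 (mod 1789), giving a = 3.

3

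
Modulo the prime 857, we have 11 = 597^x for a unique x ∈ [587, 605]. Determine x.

601

Compute 597^587 mod 857 = 726, then multiply by 597 repeatedly:
  597^587=726  597^588=637  597^589=638  597^590=378  597^591=275
  597^592=488  597^593=813  597^594=299  597^595=247  597^596=55
  597^597=269  597^598=334  597^599=574  597^600=735  597^601=11
Found 11 at exponent 601.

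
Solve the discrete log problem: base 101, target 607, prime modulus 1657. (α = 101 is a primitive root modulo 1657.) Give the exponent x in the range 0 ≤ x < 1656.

1313

Baby-step giant-step with m = ceil(sqrt(1656)) = 41.
Baby table (101^j mod 1657 for j=0..40):
  0:1  1:101  2:259  3:1304  4:801  5:1365  6:334  7:594
  8:342  9:1402  10:757  11:235  12:537  13:1213  14:1552  15:994
  16:974  17:611  18:402  19:834  20:1384  21:596  22:544  23:263
  24:51  25:180  26:1610  27:224  28:1083  29:21  30:464  31:468
  32:872  33:251  34:496  35:386  36:875  37:554  38:1273  39:984
  40:1621
Giant step factor: 101^(-41) ≡ 952 (mod 1657).
Scan 607·952^i mod 1657 for i = 0, 1, …:
  i=0: 607   i=1: 1228   i=2: 871   i=3: 692
  i=4: 955   i=5: 1124   i=6: 1283   i=7: 207
  i=8: 1538   i=9: 1045     …   i=31: 618
  i=32: 101
Match at i=32, j=1: x = 32·41 + 1 = 1313.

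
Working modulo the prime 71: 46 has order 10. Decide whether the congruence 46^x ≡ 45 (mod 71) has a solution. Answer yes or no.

⟨46⟩ has order 10; its elements mod 71 are {1, 5, 14, 17, 25, 46, 54, 57, 66, 70}.
45 is not in this set.

no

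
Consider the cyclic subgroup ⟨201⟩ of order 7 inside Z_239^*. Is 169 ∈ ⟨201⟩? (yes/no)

169 ∈ ⟨201⟩ iff 169^7 ≡ 1 (mod 239), since |⟨201⟩| = 7.
169^7 mod 239 = 51.
Since 51 ≠ 1, 169 does not lie in the subgroup.

no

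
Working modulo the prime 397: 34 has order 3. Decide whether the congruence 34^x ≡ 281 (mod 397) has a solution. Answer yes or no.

no

⟨34⟩ has order 3; its elements mod 397 are {1, 34, 362}.
281 is not in this set.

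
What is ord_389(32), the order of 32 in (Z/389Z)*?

388

The order of 32 must divide p − 1 = 388 = 2^2 · 97.
Divisors: 1, 2, 4, 97, 194, 388.
Check each in increasing order: 32^1 ≡ 32;  32^2 ≡ 246;  32^4 ≡ 221;  32^97 ≡ 115;  32^194 ≡ 388;  32^388 ≡ 1.
Smallest exponent giving 1 is 388.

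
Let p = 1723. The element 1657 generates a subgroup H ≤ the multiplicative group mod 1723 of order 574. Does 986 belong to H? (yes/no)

yes

986 ∈ ⟨1657⟩ iff 986^574 ≡ 1 (mod 1723), since |⟨1657⟩| = 574.
986^574 mod 1723 = 1.
Since 1 = 1, 986 lies in the subgroup.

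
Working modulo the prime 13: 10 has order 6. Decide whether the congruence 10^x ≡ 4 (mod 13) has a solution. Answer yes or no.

yes

⟨10⟩ has order 6; its elements mod 13 are {1, 3, 4, 9, 10, 12}.
4 is in this set.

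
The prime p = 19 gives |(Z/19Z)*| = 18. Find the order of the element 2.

18

The order of 2 must divide p − 1 = 18 = 2 · 3^2.
Divisors: 1, 2, 3, 6, 9, 18.
Check each in increasing order: 2^1 ≡ 2;  2^2 ≡ 4;  2^3 ≡ 8;  2^6 ≡ 7;  2^9 ≡ 18;  2^18 ≡ 1.
Smallest exponent giving 1 is 18.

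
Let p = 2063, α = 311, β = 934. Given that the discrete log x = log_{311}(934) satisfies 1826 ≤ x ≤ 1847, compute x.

1846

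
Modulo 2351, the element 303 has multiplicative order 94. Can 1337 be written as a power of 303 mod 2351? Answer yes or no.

no

1337 ∈ ⟨303⟩ iff 1337^94 ≡ 1 (mod 2351), since |⟨303⟩| = 94.
1337^94 mod 2351 = 1064.
Since 1064 ≠ 1, 1337 does not lie in the subgroup.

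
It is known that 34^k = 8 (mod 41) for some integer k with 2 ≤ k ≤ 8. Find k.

2

Compute 34^2 mod 41 = 8, then multiply by 34 repeatedly:
  34^2=8
Found 8 at exponent 2.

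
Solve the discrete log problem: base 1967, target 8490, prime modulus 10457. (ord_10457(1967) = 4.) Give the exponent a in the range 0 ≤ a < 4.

3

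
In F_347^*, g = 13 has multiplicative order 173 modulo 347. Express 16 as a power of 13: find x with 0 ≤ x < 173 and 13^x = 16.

Baby-step giant-step with m = ceil(sqrt(173)) = 14.
Baby table (13^j mod 347 for j=0..13):
  0:1  1:13  2:169  3:115  4:107  5:3  6:39  7:160
  8:345  9:321  10:9  11:117  12:133  13:341
Giant step factor: 13^(-14) ≡ 129 (mod 347).
Scan 16·129^i mod 347 for i = 0, 1, …:
  i=0: 16   i=1: 329   i=2: 107
Match at i=2, j=4: x = 2·14 + 4 = 32.

32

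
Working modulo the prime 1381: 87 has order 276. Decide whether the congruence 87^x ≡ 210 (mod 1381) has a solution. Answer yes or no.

210 ∈ ⟨87⟩ iff 210^276 ≡ 1 (mod 1381), since |⟨87⟩| = 276.
210^276 mod 1381 = 1.
Since 1 = 1, 210 lies in the subgroup.

yes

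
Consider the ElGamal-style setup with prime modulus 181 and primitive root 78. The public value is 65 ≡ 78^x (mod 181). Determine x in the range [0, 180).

100

Baby-step giant-step with m = ceil(sqrt(180)) = 14.
Baby table (78^j mod 181 for j=0..13):
  0:1  1:78  2:111  3:151  4:13  5:109  6:176  7:153
  8:169  9:150  10:116  11:179  12:25  13:140
Giant step factor: 78^(-14) ≡ 178 (mod 181).
Scan 65·178^i mod 181 for i = 0, 1, …:
  i=0: 65   i=1: 167   i=2: 42   i=3: 55
  i=4: 16   i=5: 133   i=6: 144   i=7: 111
Match at i=7, j=2: x = 7·14 + 2 = 100.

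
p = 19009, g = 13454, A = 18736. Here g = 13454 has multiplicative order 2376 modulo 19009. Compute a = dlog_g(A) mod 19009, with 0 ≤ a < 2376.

398

Baby-step giant-step with m = ceil(sqrt(2376)) = 49.
Baby table (13454^j mod 19009 for j=0..48):
  0:1  1:13454  2:6418  3:8894  4:17230  5:16674  6:6787  7:12071
  8:9347  9:10003  10:15651  11:5861  12:4562  13:16096  14:5056  15:9222
  16:1045  17:11779  18:15642  19:17838  20:3827  21:12086  22:2058  23:11228
  24:15998  25:17194  26:7555  27:3847  28:15040  29:16364  30:18027  31:18436
  32:8512  33:10232  34:17159  35:11890  36:7325  37:7894  38:2593  39:4707
  40:8999  41:4225  42:6240  43:9216  44:15366  45:11289  46:296  47:9503
  48:17837
Giant step factor: 13454^(-49) ≡ 17690 (mod 19009).
Scan 18736·17690^i mod 19009 for i = 0, 1, …:
  i=0: 18736   i=1: 17925   i=2: 4121   i=3: 975
  i=4: 6587   i=5: 17869   i=6: 1949   i=7: 14493
  i=8: 6787
Match at i=8, j=6: a = 8·49 + 6 = 398.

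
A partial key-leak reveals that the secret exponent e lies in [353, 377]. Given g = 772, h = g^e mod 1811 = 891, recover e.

Compute 772^353 mod 1811 = 876, then multiply by 772 repeatedly:
  772^353=876  772^354=769  772^355=1471  772^356=115  772^357=41
  772^358=865  772^359=1332  772^360=1467  772^361=649  772^362=1192
  772^363=236  772^364=1092  772^365=909  772^366=891
Found 891 at exponent 366.

366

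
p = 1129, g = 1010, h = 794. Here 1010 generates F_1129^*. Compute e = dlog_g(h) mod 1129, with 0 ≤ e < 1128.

331

Baby-step giant-step with m = ceil(sqrt(1128)) = 34.
Baby table (1010^j mod 1129 for j=0..33):
  0:1  1:1010  2:613  3:438  4:941  5:921  6:1043  7:73
  8:345  9:718  10:362  11:953  12:622  13:496  14:813  15:347
  16:480  17:459  18:700  19:246  20:80  21:641  22:493  23:41
  24:766  25:295  26:1023  27:195  28:504  29:990  30:735  31:597
  32:84  33:165
Giant step factor: 1010^(-34) ≡ 447 (mod 1129).
Scan 794·447^i mod 1129 for i = 0, 1, …:
  i=0: 794   i=1: 412   i=2: 137   i=3: 273
  i=4: 99   i=5: 222   i=6: 1011   i=7: 317
  i=8: 574   i=9: 295
Match at i=9, j=25: e = 9·34 + 25 = 331.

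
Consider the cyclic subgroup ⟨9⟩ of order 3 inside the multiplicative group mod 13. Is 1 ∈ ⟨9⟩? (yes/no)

yes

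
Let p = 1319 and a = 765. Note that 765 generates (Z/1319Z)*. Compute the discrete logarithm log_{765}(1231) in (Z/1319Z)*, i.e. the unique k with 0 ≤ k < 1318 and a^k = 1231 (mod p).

Baby-step giant-step with m = ceil(sqrt(1318)) = 37.
Baby table (765^j mod 1319 for j=0..36):
  0:1  1:765  2:908  3:826  4:89  5:816  6:353  7:969
  8:7  9:79  10:1080  11:506  12:623  13:436  14:1152  15:188
  16:49  17:553  18:965  19:904  20:404  21:414  22:150  23:1316
  24:343  25:1233  26:160  27:1052  28:190  29:260  30:1050  31:1298
  32:1082  33:717  34:1120  35:769  36:11
Giant step factor: 765^(-37) ≡ 595 (mod 1319).
Scan 1231·595^i mod 1319 for i = 0, 1, …:
  i=0: 1231   i=1: 400   i=2: 580   i=3: 841
  i=4: 494   i=5: 1112   i=6: 821   i=7: 465
  i=8: 1004   i=9: 1192   i=10: 937   i=11: 897
  i=12: 839   i=13: 623
Match at i=13, j=12: k = 13·37 + 12 = 493.

493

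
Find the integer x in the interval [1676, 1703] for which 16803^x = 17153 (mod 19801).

1696

Compute 16803^1676 mod 19801 = 5134, then multiply by 16803 repeatedly:
  16803^1676=5134  16803^1677=13446  16803^1678=3728  16803^1679=11021  16803^1680=6911
  16803^1681=12469  16803^1682=2226  16803^1683=19190  16803^1684=10086  16803^1685=18100
  16803^1686=10741  16803^1687=14709  16803^1688=19046  16803^1689=6176  16803^1690=18088
  16803^1691=7115  16803^1692=14708  16803^1693=2243  16803^1694=7826  16803^1695=1837
  16803^1696=17153
Found 17153 at exponent 1696.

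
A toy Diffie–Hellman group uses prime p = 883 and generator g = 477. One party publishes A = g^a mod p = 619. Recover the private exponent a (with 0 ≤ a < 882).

Baby-step giant-step with m = ceil(sqrt(882)) = 30.
Baby table (477^j mod 883 for j=0..29):
  0:1  1:477  2:598  3:37  4:872  5:51  6:486  7:476
  8:121  9:322  10:835  11:62  12:435  13:873  14:528  15:201
  16:513  17:110  18:373  19:438  20:538  21:556  22:312  23:480
  24:263  25:65  26:100  27:18  28:639  29:168
Giant step factor: 477^(-30) ≡ 118 (mod 883).
Scan 619·118^i mod 883 for i = 0, 1, …:
  i=0: 619   i=1: 636   i=2: 876   i=3: 57
  i=4: 545   i=5: 734   i=6: 78   i=7: 374
  i=8: 865   i=9: 525     …   i=22: 295
  i=23: 373
Match at i=23, j=18: a = 23·30 + 18 = 708.

708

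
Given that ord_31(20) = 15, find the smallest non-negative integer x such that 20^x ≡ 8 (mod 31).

9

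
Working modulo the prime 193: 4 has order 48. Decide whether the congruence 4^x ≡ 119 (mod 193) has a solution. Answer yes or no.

119 ∈ ⟨4⟩ iff 119^48 ≡ 1 (mod 193), since |⟨4⟩| = 48.
119^48 mod 193 = 81.
Since 81 ≠ 1, 119 does not lie in the subgroup.

no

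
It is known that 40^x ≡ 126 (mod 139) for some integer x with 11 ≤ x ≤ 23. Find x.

17

Compute 40^11 mod 139 = 130, then multiply by 40 repeatedly:
  40^11=130  40^12=57  40^13=56  40^14=16  40^15=84
  40^16=24  40^17=126
Found 126 at exponent 17.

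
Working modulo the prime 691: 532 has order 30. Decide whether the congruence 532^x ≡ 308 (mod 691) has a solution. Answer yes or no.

yes

308 ∈ ⟨532⟩ iff 308^30 ≡ 1 (mod 691), since |⟨532⟩| = 30.
308^30 mod 691 = 1.
Since 1 = 1, 308 lies in the subgroup.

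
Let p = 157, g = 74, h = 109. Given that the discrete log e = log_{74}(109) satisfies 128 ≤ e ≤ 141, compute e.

140

Compute 74^128 mod 157 = 115, then multiply by 74 repeatedly:
  74^128=115  74^129=32  74^130=13  74^131=20  74^132=67
  74^133=91  74^134=140  74^135=155  74^136=9  74^137=38
  74^138=143  74^139=63  74^140=109
Found 109 at exponent 140.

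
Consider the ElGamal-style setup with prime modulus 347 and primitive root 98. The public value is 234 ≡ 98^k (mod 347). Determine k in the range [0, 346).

35

Baby-step giant-step with m = ceil(sqrt(346)) = 19.
Baby table (98^j mod 347 for j=0..18):
  0:1  1:98  2:235  3:128  4:52  5:238  6:75  7:63
  8:275  9:231  10:83  11:153  12:73  13:214  14:152  15:322
  16:326  17:24  18:270
Giant step factor: 98^(-19) ≡ 209 (mod 347).
Scan 234·209^i mod 347 for i = 0, 1, …:
  i=0: 234   i=1: 326
Match at i=1, j=16: k = 1·19 + 16 = 35.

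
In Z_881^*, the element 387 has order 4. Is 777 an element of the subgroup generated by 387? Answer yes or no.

⟨387⟩ has order 4; its elements mod 881 are {1, 387, 494, 880}.
777 is not in this set.

no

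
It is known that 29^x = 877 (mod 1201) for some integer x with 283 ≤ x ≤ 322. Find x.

288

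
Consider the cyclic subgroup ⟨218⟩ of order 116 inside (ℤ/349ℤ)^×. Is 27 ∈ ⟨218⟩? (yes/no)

27 ∈ ⟨218⟩ iff 27^116 ≡ 1 (mod 349), since |⟨218⟩| = 116.
27^116 mod 349 = 1.
Since 1 = 1, 27 lies in the subgroup.

yes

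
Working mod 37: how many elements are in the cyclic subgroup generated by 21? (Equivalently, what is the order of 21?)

18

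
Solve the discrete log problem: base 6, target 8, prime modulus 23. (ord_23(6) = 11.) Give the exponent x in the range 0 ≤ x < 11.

Successive powers of 6 modulo 23:
  6^0=1  6^1=6  6^2=13  6^3=9  6^4=8
So 6^4 ≡ 8 (mod 23), giving x = 4.

4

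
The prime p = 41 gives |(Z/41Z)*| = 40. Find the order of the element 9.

The order of 9 must divide p − 1 = 40 = 2^3 · 5.
Divisors: 1, 2, 4, 5, 8, 10, 20, 40.
Check each in increasing order: 9^1 ≡ 9;  9^2 ≡ 40;  9^4 ≡ 1.
Smallest exponent giving 1 is 4.

4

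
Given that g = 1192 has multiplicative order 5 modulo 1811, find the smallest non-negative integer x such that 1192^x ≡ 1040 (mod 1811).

2

Successive powers of 1192 modulo 1811:
  1192^0=1  1192^1=1192  1192^2=1040
So 1192^2 ≡ 1040 (mod 1811), giving x = 2.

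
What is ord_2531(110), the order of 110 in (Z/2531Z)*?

115

The order of 110 must divide p − 1 = 2530 = 2 · 5 · 11 · 23.
Divisors: 1, 2, 5, 10, 11, 22, 23, 46, 55, 110, 115, 230, 253, 506, 1265, 2530.
Check each in increasing order: 110^1 ≡ 110;  110^2 ≡ 1976;  110^5 ≡ 253;  110^10 ≡ 734;  110^11 ≡ 2279;  110^22 ≡ 229;  110^23 ≡ 2411;  110^46 ≡ 1745;  110^55 ≡ 1750;  110^110 ≡ 2521;  110^115 ≡ 1.
Smallest exponent giving 1 is 115.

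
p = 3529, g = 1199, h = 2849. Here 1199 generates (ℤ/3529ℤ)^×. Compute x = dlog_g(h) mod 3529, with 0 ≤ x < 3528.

759

Baby-step giant-step with m = ceil(sqrt(3528)) = 60.
Baby table (1199^j mod 3529 for j=0..59):
  0:1  1:1199  2:1298  3:13  4:1471  5:2758  6:169  7:1478
  8:564  9:2197  10:1569  11:274  12:329  13:2752  14:33  15:748
  16:486  17:429  18:2666  19:2789  20:2048  21:2897  22:967  23:1921
  24:2371  25:1984  26:270  27:2591  28:1089  29:3510  30:1922  31:41
  32:3282  33:283  34:533  35:318  36:150  37:3400  38:605  39:1950
  40:1852  41:807  42:647  43:2902  44:3433  45:1353  46:2436  47:2281
  48:3473  49:3436  50:1421  51:2801  52:2320  53:828  54:1123  55:1928
  56:177  57:483  58:361  59:2301
Giant step factor: 1199^(-60) ≡ 2478 (mod 3529).
Scan 2849·2478^i mod 3529 for i = 0, 1, …:
  i=0: 2849   i=1: 1822   i=2: 1325   i=3: 1380
  i=4: 39   i=5: 1359   i=6: 936   i=7: 855
  i=8: 1290   i=9: 2875   i=10: 2728   i=11: 1949
  i=12: 1950
Match at i=12, j=39: x = 12·60 + 39 = 759.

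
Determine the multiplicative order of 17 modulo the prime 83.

41

The order of 17 must divide p − 1 = 82 = 2 · 41.
Divisors: 1, 2, 41, 82.
Check each in increasing order: 17^1 ≡ 17;  17^2 ≡ 40;  17^41 ≡ 1.
Smallest exponent giving 1 is 41.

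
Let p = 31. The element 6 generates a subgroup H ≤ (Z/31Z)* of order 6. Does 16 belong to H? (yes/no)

⟨6⟩ has order 6; its elements mod 31 are {1, 5, 6, 25, 26, 30}.
16 is not in this set.

no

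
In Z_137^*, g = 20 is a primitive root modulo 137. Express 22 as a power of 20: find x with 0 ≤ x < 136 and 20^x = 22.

Successive powers of 20 modulo 137:
  20^0=1  20^1=20  20^2=126  20^3=54  20^4=121  20^5=91
  20^6=39  20^7=95  20^8=119  20^9=51  20^10=61  20^11=124
  20^12=14  20^13=6  20^14=120  20^15=71  20^16=50  20^17=41
  20^18=135  20^19=97  20^20=22
So 20^20 ≡ 22 (mod 137), giving x = 20.

20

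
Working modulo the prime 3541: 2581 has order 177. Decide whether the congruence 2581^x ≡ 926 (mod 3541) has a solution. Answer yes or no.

926 ∈ ⟨2581⟩ iff 926^177 ≡ 1 (mod 3541), since |⟨2581⟩| = 177.
926^177 mod 3541 = 1.
Since 1 = 1, 926 lies in the subgroup.

yes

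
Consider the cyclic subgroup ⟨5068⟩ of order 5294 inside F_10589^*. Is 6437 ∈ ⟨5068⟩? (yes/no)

yes

6437 ∈ ⟨5068⟩ iff 6437^5294 ≡ 1 (mod 10589), since |⟨5068⟩| = 5294.
6437^5294 mod 10589 = 1.
Since 1 = 1, 6437 lies in the subgroup.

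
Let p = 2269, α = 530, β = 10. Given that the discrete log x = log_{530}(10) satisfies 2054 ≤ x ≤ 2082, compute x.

Compute 530^2054 mod 2269 = 2148, then multiply by 530 repeatedly:
  530^2054=2148  530^2055=1671  530^2056=720  530^2057=408  530^2058=685
  530^2059=10
Found 10 at exponent 2059.

2059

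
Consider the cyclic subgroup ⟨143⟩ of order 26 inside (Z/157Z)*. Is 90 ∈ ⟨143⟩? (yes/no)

yes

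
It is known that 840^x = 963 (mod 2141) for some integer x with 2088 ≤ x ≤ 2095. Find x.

Compute 840^2088 mod 2141 = 1022, then multiply by 840 repeatedly:
  840^2088=1022  840^2089=2080  840^2090=144  840^2091=1064  840^2092=963
Found 963 at exponent 2092.

2092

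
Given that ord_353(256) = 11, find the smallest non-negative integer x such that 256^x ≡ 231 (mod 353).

2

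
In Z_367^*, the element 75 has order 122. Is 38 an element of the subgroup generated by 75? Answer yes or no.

38 ∈ ⟨75⟩ iff 38^122 ≡ 1 (mod 367), since |⟨75⟩| = 122.
38^122 mod 367 = 1.
Since 1 = 1, 38 lies in the subgroup.

yes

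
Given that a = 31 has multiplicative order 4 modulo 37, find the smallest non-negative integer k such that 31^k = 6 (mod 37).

3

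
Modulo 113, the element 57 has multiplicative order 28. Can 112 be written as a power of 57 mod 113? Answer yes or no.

112 ∈ ⟨57⟩ iff 112^28 ≡ 1 (mod 113), since |⟨57⟩| = 28.
112^28 mod 113 = 1.
Since 1 = 1, 112 lies in the subgroup.

yes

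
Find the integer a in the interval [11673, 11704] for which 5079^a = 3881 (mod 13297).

Compute 5079^11673 mod 13297 = 6796, then multiply by 5079 repeatedly:
  5079^11673=6796  5079^11674=11169  5079^11675=2349  5079^11676=3162  5079^11677=10319
  5079^11678=6724  5079^11679=4500  5079^11680=11254  5079^11681=8560  5079^11682=8347
  5079^11683=3577  5079^11684=3881
Found 3881 at exponent 11684.

11684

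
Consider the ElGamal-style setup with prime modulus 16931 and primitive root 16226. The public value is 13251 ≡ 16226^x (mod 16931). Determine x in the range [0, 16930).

8347

Baby-step giant-step with m = ceil(sqrt(16930)) = 131.
Baby table (16226^j mod 16931 for j=0..130):
  0:1  1:16226  2:6026  3:1351  4:12612  5:14246  6:13584  7:6226
  8:12730  9:15711  10:13550  11:13265  12:11018  13:3639  14:8017  15:2969
  16:6299  17:12058  18:15403  19:10587  20:2736  21:1254  22:13273  23:5378
  24:1054  25:1894  26:2279  27:1750  28:2213  29:14418  30:10841  31:9907
  32:8068  33:876  34:8867  35:13235  36:15237  37:9100  38:1349  39:14022
  40:2194  41:10882  42:14864  43:1169  44:5474  45:1098  46:4736  47:13458
  48:10401  49:15349  50:14795  51:15952  52:12955  53:9465  54:14920  55:12482
  56:4310  57:9030  58:16837  59:15477  60:9210  61:8454  62:16573  63:15356
  64:9860  65:7341  66:5481  67:13094  68:13056  69:5984  70:14030  71:13485
  72:8297  73:8741  74:479  75:925  76:8184  77:3751  78:13712  79:641
  80:5232  81:2398  82:2510  83:8205  84:5877  85:4810  86:12081  87:16119
  88:13737  89:16878  90:3503  91:2311  92:13052  93:8804  94:6857  95:8081
  96:8642  97:2550  98:13867  99:9883  100:8057  101:8631  102:10305  103:15305
  104:11953  105:4773  106:4304  107:13260  108:14543  109:7371  110:1262  111:7633
  112:2793  113:11862  114:1204  115:14661  116:8836  117:1228  118:14672  119:1081
  120:16721  121:12602  122:4365  123:4117  124:9647  125:5127  126:8699  127:13158
  128:1798  129:2235  130:15839
Giant step factor: 16226^(-131) ≡ 7087 (mod 16931).
Scan 13251·7087^i mod 16931 for i = 0, 1, …:
  i=0: 13251   i=1: 10511   i=2: 11988   i=3: 16129
  i=4: 5042   i=5: 8244   i=6: 13278   i=7: 15619
  i=8: 13906   i=9: 13402     …   i=62: 13530
  i=63: 6857
Match at i=63, j=94: x = 63·131 + 94 = 8347.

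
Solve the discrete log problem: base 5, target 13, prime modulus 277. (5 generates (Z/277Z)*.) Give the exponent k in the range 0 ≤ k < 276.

222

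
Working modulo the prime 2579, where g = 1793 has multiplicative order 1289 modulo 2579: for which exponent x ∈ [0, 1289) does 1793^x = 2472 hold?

494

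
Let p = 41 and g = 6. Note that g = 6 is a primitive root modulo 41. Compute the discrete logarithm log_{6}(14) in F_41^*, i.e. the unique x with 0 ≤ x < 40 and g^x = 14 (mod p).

25

Successive powers of 6 modulo 41:
  6^0=1  6^1=6  6^2=36  6^3=11  6^4=25  6^5=27
  6^6=39  6^7=29  6^8=10  6^9=19  6^10=32  6^11=28
  6^12=4  6^13=24  6^14=21  6^15=3  6^16=18  6^17=26
  6^18=33  6^19=34  6^20=40  6^21=35  6^22=5  6^23=30
  6^24=16  6^25=14
So 6^25 ≡ 14 (mod 41), giving x = 25.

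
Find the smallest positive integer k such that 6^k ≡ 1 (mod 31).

6

The order of 6 must divide p − 1 = 30 = 2 · 3 · 5.
Divisors: 1, 2, 3, 5, 6, 10, 15, 30.
Check each in increasing order: 6^1 ≡ 6;  6^2 ≡ 5;  6^3 ≡ 30;  6^5 ≡ 26;  6^6 ≡ 1.
Smallest exponent giving 1 is 6.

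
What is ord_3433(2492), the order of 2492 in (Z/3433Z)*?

143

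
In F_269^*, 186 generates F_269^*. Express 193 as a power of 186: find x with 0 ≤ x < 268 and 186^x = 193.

115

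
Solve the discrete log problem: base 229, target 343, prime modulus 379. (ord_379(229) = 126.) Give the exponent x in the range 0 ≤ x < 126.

Baby-step giant-step with m = ceil(sqrt(126)) = 12.
Baby table (229^j mod 379 for j=0..11):
  0:1  1:229  2:139  3:374  4:371  5:63  6:25  7:40
  8:64  9:254  10:179  11:59
Giant step factor: 229^(-12) ≡ 322 (mod 379).
Scan 343·322^i mod 379 for i = 0, 1, …:
  i=0: 343   i=1: 157   i=2: 147   i=3: 338
  i=4: 63
Match at i=4, j=5: x = 4·12 + 5 = 53.

53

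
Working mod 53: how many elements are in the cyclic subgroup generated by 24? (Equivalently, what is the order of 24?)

The order of 24 must divide p − 1 = 52 = 2^2 · 13.
Divisors: 1, 2, 4, 13, 26, 52.
Check each in increasing order: 24^1 ≡ 24;  24^2 ≡ 46;  24^4 ≡ 49;  24^13 ≡ 1.
Smallest exponent giving 1 is 13.

13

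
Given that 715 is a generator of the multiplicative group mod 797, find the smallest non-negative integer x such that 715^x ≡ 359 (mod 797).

Baby-step giant-step with m = ceil(sqrt(796)) = 29.
Baby table (715^j mod 797 for j=0..28):
  0:1  1:715  2:348  3:156  4:757  5:92  6:426  7:136
  8:6  9:305  10:494  11:139  12:557  13:552  14:165  15:19
  16:36  17:236  18:573  19:37  20:154  21:124  22:193  23:114
  24:216  25:619  26:250  27:222  28:127
Giant step factor: 715^(-29) ≡ 406 (mod 797).
Scan 359·406^i mod 797 for i = 0, 1, …:
  i=0: 359   i=1: 700   i=2: 468   i=3: 322
  i=4: 24   i=5: 180   i=6: 553   i=7: 561
  i=8: 621   i=9: 274     …   i=20: 572
  i=21: 305
Match at i=21, j=9: x = 21·29 + 9 = 618.

618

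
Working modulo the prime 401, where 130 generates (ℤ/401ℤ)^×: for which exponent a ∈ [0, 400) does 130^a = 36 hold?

278

Baby-step giant-step with m = ceil(sqrt(400)) = 20.
Baby table (130^j mod 401 for j=0..19):
  0:1  1:130  2:58  3:322  4:156  5:230  6:226  7:107
  8:276  9:191  10:369  11:251  12:149  13:122  14:221  15:259
  16:387  17:185  18:391  19:304
Giant step factor: 130^(-20) ≡ 56 (mod 401).
Scan 36·56^i mod 401 for i = 0, 1, …:
  i=0: 36   i=1: 11   i=2: 215   i=3: 10
  i=4: 159   i=5: 82   i=6: 181   i=7: 111
  i=8: 201   i=9: 28   i=10: 365   i=11: 390
  i=12: 186   i=13: 391
Match at i=13, j=18: a = 13·20 + 18 = 278.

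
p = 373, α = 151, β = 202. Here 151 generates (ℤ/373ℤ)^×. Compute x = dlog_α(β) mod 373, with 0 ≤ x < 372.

287

Baby-step giant-step with m = ceil(sqrt(372)) = 20.
Baby table (151^j mod 373 for j=0..19):
  0:1  1:151  2:48  3:161  4:66  5:268  6:184  7:182
  8:253  9:157  10:208  11:76  12:286  13:291  14:300  15:167
  16:226  17:183  18:31  19:205
Giant step factor: 151^(-20) ≡ 93 (mod 373).
Scan 202·93^i mod 373 for i = 0, 1, …:
  i=0: 202   i=1: 136   i=2: 339   i=3: 195
  i=4: 231   i=5: 222   i=6: 131   i=7: 247
  i=8: 218   i=9: 132     …   i=13: 18
  i=14: 182
Match at i=14, j=7: x = 14·20 + 7 = 287.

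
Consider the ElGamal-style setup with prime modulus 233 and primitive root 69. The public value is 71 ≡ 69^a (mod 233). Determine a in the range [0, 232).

168

Baby-step giant-step with m = ceil(sqrt(232)) = 16.
Baby table (69^j mod 233 for j=0..15):
  0:1  1:69  2:101  3:212  4:182  5:209  6:208  7:139
  8:38  9:59  10:110  11:134  12:159  13:20  14:215  15:156
Giant step factor: 69^(-16) ≡ 76 (mod 233).
Scan 71·76^i mod 233 for i = 0, 1, …:
  i=0: 71   i=1: 37   i=2: 16   i=3: 51
  i=4: 148   i=5: 64   i=6: 204   i=7: 126
  i=8: 23   i=9: 117   i=10: 38
Match at i=10, j=8: a = 10·16 + 8 = 168.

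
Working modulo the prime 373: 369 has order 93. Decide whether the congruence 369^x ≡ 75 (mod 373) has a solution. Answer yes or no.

75 ∈ ⟨369⟩ iff 75^93 ≡ 1 (mod 373), since |⟨369⟩| = 93.
75^93 mod 373 = 1.
Since 1 = 1, 75 lies in the subgroup.

yes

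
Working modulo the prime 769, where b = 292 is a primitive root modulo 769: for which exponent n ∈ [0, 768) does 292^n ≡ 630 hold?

Baby-step giant-step with m = ceil(sqrt(768)) = 28.
Baby table (292^j mod 769 for j=0..27):
  0:1  1:292  2:674  3:713  4:566  5:706  6:60  7:602
  8:452  9:485  10:124  11:65  12:524  13:746  14:205  15:647
  16:519  17:55  18:680  19:158  20:765  21:370  22:380  23:224
  24:43  25:252  26:529  27:668
Giant step factor: 292^(-28) ≡ 225 (mod 769).
Scan 630·225^i mod 769 for i = 0, 1, …:
  i=0: 630   i=1: 254   i=2: 244   i=3: 301
  i=4: 53   i=5: 390   i=6: 84   i=7: 444
  i=8: 699   i=9: 399     …   i=22: 58
  i=23: 746
Match at i=23, j=13: n = 23·28 + 13 = 657.

657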